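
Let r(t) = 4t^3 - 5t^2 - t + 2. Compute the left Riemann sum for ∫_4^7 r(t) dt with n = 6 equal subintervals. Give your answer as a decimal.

Δt = (7 − 4)/6 = 0.5.
Left endpoints: 4, 4.5, 5, 5.5, 6, 6.5.
r(4) = 174, r(4.5) = 260.75, r(5) = 372, r(5.5) = 510.75, r(6) = 680, r(6.5) = 882.75.
Sum = Δt · [r(4) + r(4.5) + r(5) + ...].
Sum = 1440.125.

1440.125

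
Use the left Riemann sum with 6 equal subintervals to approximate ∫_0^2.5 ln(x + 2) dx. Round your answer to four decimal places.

Δx = (2.5 − 0)/6 = 5/12.
Left endpoints: 0, 5/12, 5/6, 1.25, 5/3, 25/12.
f(0) ≈ 0.6931, f(5/12) ≈ 0.8824, f(5/6) ≈ 1.0415, f(1.25) ≈ 1.1787, f(5/3) ≈ 1.2993, f(25/12) ≈ 1.4069.
Sum = Δx · [f(0) + f(5/12) + f(5/6) + ...].
Sum ≈ 2.7091.

2.7091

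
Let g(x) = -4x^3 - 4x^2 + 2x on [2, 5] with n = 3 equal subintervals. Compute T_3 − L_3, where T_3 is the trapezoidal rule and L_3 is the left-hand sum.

-273

T_3 = -767.
L_3 = -494.
T_3 − L_3 = -273.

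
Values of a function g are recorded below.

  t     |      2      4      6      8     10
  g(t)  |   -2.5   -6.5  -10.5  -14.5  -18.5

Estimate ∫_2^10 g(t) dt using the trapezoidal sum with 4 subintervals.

Δt = 2.
T_4 = (2/2)·[(-2.5) + 2·(-6.5) + 2·(-10.5) + 2·(-14.5) + (-18.5)] = -84.

-84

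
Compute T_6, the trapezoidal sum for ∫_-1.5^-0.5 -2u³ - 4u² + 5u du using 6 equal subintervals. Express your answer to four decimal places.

Δu = (-0.5 − (-1.5))/6 = 1/6.
f(-1.5) = -9.75, f(-4/3) = -244/27, f(-7/6) = -875/108, f(-1) = -7, f(-5/6) = -625/108, f(-2/3) = -122/27, f(-0.5) = -3.25.
T_6 = (Δu/2)·[f(u_0) + 2f(u_1) + ... + 2f(u_{5}) + f(u_6)].
Sum ≈ -6.8241.

-6.8241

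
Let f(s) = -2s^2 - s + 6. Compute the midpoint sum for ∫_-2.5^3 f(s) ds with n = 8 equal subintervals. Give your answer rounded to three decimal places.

3.642

Δs = (3 − (-2.5))/8 = 0.6875.
Midpoints: -2.15625, -1.46875, -0.78125, -0.09375, 0.59375, 1.28125, 1.96875, 2.65625.
f(-2.15625) = -585/512, f(-1.46875) = 1615/512, f(-0.78125) = 2847/512, f(-0.09375) = 3111/512, f(0.59375) = 2407/512, f(1.28125) = 735/512, f(1.96875) = -1905/512, f(2.65625) = -5513/512.
Sum = Δs · [f(-2.15625) + f(-1.46875) + f(-0.78125) + ...].
Sum ≈ 3.642.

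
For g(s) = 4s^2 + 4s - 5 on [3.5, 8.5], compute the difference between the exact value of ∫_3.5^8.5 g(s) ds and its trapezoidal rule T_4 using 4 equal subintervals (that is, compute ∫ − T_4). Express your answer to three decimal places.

Exact integral: ∫_3.5^8.5 g(s) ds ≈ 856.66667.
T_4 = 861.875.
Error ≈ 856.66667 − 861.875 ≈ -5.208.

-5.208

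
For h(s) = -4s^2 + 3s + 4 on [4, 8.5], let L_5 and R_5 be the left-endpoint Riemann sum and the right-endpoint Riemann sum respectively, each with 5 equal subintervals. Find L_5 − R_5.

L_5 = -538.38.
R_5 = -728.73.
L_5 − R_5 = 190.35.

190.35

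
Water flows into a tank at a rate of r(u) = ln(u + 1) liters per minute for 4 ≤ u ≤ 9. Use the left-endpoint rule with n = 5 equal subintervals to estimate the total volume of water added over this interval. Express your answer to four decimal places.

9.6238

Δu = (9 − 4)/5 = 1.
Left endpoints: 4, 5, 6, 7, 8.
r(4) ≈ 1.6094, r(5) ≈ 1.7918, r(6) ≈ 1.9459, r(7) ≈ 2.0794, r(8) ≈ 2.1972.
Sum = Δu · [r(4) + r(5) + r(6) + r(7) + r(8)].
Sum ≈ 9.6238.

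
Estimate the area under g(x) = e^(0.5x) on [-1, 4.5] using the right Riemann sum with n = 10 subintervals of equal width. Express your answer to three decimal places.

Δx = (4.5 − (-1))/10 = 0.55.
Right endpoints: -0.45, 0.1, 0.65, 1.2, 1.75, 2.3, 2.85, 3.4, 3.95, 4.5.
g(-0.45) ≈ 0.799, g(0.1) ≈ 1.051, g(0.65) ≈ 1.384, g(1.2) ≈ 1.822, g(1.75) ≈ 2.399, g(2.3) ≈ 3.158, g(2.85) ≈ 4.158, g(3.4) ≈ 5.474, g(3.95) ≈ 7.207, g(4.5) ≈ 9.488.
Sum = Δx · [g(-0.45) + g(0.1) + g(0.65) + ...].
Sum ≈ 20.317.

20.317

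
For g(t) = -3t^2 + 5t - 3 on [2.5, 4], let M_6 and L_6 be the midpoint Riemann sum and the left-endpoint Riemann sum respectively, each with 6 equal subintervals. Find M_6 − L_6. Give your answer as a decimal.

M_6 = -28.4765625.
L_6 = -25.828125.
M_6 − L_6 = -2.6484375.

-2.6484375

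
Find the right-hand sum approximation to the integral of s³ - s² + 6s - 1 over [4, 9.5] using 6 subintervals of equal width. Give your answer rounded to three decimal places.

2284.609

Δs = (9.5 − 4)/6 = 11/12.
Right endpoints: 59/12, 35/6, 6.75, 23/3, 103/12, 9.5.
f(59/12) = 212855/1728, f(35/6) = 42869/216, f(6.75) = 301.484375, f(23/3) = 11795/27, f(103/12) = 1052683/1728, f(9.5) = 823.125.
Sum = Δs · [f(59/12) + f(35/6) + f(6.75) + ...].
Sum ≈ 2284.609.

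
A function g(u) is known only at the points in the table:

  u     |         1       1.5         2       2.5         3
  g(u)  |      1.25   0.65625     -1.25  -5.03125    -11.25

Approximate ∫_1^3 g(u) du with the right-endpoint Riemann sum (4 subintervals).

Δu = 0.5.
Sum = 0.5·[0.65625 + (-1.25) + (-5.03125) + (-11.25)] = -8.4375.

-8.4375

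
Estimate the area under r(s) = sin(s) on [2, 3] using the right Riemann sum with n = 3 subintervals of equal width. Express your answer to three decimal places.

Δs = (3 − 2)/3 = 1/3.
Right endpoints: 7/3, 8/3, 3.
r(7/3) ≈ 0.723, r(8/3) ≈ 0.457, r(3) ≈ 0.141.
Sum = Δs · [r(7/3) + r(8/3) + r(3)].
Sum ≈ 0.440.

0.440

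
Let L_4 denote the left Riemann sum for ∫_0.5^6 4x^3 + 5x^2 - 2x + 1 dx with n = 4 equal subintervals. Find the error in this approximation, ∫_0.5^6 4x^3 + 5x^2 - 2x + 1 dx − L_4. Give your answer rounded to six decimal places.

Exact integral: ∫_0.5^6 f(x) dx ≈ 1625.47916667.
L_4 = 992.75.
Error ≈ 1625.47916667 − 992.75 ≈ 632.729167.

632.729167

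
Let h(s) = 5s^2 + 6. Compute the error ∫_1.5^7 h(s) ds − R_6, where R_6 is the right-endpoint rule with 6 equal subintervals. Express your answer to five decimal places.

-110.98669

Exact integral: ∫_1.5^7 h(s) ds ≈ 599.0416667.
R_6 ≈ 710.0283565.
Error ≈ 599.0416667 − 710.0283565 ≈ -110.98669.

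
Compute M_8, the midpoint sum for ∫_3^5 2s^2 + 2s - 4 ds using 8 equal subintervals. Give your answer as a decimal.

73.3125

Δs = (5 − 3)/8 = 0.25.
Midpoints: 3.125, 3.375, 3.625, 3.875, 4.125, 4.375, 4.625, 4.875.
f(3.125) = 21.78125, f(3.375) = 25.53125, f(3.625) = 29.53125, f(3.875) = 33.78125, f(4.125) = 38.28125, f(4.375) = 43.03125, f(4.625) = 48.03125, f(4.875) = 53.28125.
Sum = Δs · [f(3.125) + f(3.375) + f(3.625) + ...].
Sum = 73.3125.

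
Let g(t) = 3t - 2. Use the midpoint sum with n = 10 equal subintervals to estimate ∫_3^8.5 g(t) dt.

Δt = (8.5 − 3)/10 = 0.55.
Midpoints: 3.275, 3.825, 4.375, 4.925, 5.475, 6.025, 6.575, 7.125, 7.675, 8.225.
g(3.275) = 7.825, g(3.825) = 9.475, g(4.375) = 11.125, g(4.925) = 12.775, g(5.475) = 14.425, g(6.025) = 16.075, g(6.575) = 17.725, g(7.125) = 19.375, g(7.675) = 21.025, g(8.225) = 22.675.
Sum = Δt · [g(3.275) + g(3.825) + g(4.375) + ...].
Sum = 83.875.

83.875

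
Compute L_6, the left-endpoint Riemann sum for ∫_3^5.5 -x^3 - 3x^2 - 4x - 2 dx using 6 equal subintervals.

-352.12890625

Δx = (5.5 − 3)/6 = 5/12.
Left endpoints: 3, 41/12, 23/6, 4.25, 14/3, 61/12.
f(3) = -68, f(41/12) = -156509/1728, f(23/6) = -25433/216, f(4.25) = -149.953125, f(14/3) = -5066/27, f(61/12) = -399529/1728.
Sum = Δx · [f(3) + f(41/12) + f(23/6) + ...].
Sum = -352.12890625.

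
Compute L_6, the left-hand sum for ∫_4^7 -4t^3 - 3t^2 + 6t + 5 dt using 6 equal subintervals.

-2019.375

Δt = (7 − 4)/6 = 0.5.
Left endpoints: 4, 4.5, 5, 5.5, 6, 6.5.
f(4) = -275, f(4.5) = -393.25, f(5) = -540, f(5.5) = -718.25, f(6) = -931, f(6.5) = -1181.25.
Sum = Δt · [f(4) + f(4.5) + f(5) + ...].
Sum = -2019.375.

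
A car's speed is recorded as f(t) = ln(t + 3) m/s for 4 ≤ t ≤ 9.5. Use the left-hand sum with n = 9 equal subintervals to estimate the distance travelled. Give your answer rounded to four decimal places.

12.2711

Δt = (9.5 − 4)/9 = 11/18.
Left endpoints: 4, 83/18, 47/9, 35/6, 58/9, 127/18, 23/3, 149/18, 80/9.
f(4) ≈ 1.9459, f(83/18) ≈ 2.0296, f(47/9) ≈ 2.1068, f(35/6) ≈ 2.1785, f(58/9) ≈ 2.2454, f(127/18) ≈ 2.3081, f(23/3) ≈ 2.3671, f(149/18) ≈ 2.4228, f(80/9) ≈ 2.4756.
Sum = Δt · [f(4) + f(83/18) + f(47/9) + ...].
Sum ≈ 12.2711.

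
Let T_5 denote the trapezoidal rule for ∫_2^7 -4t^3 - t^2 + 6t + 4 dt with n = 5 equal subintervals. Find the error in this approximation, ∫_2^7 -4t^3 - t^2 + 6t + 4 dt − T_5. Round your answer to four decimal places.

45.8333

Exact integral: ∫_2^7 f(t) dt ≈ -2341.666667.
T_5 = -2387.5.
Error ≈ -2341.666667 − (-2387.5) ≈ 45.8333.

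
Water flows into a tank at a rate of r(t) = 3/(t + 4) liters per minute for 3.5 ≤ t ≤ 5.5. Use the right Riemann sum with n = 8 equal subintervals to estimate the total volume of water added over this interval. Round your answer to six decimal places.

Δt = (5.5 − 3.5)/8 = 0.25.
Right endpoints: 3.75, 4, 4.25, 4.5, 4.75, 5, 5.25, 5.5.
r(3.75) = 12/31, r(4) = 0.375, r(4.25) = 4/11, r(4.5) = 6/17, r(4.75) = 12/35, r(5) = 1/3, r(5.25) = 12/37, r(5.5) = 6/19.
Sum = Δt · [r(3.75) + r(4) + r(4.25) + ...].
Sum ≈ 0.698745.

0.698745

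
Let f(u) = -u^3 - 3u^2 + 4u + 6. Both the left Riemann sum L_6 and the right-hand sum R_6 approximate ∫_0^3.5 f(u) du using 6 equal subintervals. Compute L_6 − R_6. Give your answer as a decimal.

38.28125

L_6 ≈ -17.387587.
R_6 ≈ -55.668837.
L_6 − R_6 = 38.28125.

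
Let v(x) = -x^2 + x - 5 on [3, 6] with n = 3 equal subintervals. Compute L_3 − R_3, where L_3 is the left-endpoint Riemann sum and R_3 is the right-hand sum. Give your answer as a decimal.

24

L_3 = -53.
R_3 = -77.
L_3 − R_3 = 24.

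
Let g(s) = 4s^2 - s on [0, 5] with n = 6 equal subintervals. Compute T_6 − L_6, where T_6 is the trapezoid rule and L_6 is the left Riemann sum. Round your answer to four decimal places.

T_6 ≈ 156.481481.
L_6 ≈ 116.898148.
T_6 − L_6 ≈ 39.5833.

39.5833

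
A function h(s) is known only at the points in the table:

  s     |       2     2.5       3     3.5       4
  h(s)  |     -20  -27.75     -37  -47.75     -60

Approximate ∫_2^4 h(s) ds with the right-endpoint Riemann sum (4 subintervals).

-86.25

Δs = 0.5.
Sum = 0.5·[(-27.75) + (-37) + (-47.75) + (-60)] = -86.25.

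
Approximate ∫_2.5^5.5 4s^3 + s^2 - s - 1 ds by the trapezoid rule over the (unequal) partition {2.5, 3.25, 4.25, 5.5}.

Subinterval widths: 0.75, 1, 1.25.
f(2.5) = 65.25, f(3.25) = 143.625, f(4.25) = 319.875, f(5.5) = 689.25.
On each subinterval the trapezoid contributes (Δs_i/2)·[f(s_{i-1}) + f(s_i)].
Sum = 940.78125.

940.78125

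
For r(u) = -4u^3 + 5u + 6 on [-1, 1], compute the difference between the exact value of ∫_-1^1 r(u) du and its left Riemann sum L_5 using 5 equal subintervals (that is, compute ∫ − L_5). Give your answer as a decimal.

Exact integral: ∫_-1^1 r(u) du = 12.
L_5 = 11.6.
Error = 12 − 11.6 = 0.4.

0.4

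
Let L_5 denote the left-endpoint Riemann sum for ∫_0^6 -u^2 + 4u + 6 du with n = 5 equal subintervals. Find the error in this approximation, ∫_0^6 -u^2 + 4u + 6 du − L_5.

Exact integral: ∫_0^6 f(u) du = 36.
L_5 = 41.76.
Error = 36 − 41.76 = -5.76.

-5.76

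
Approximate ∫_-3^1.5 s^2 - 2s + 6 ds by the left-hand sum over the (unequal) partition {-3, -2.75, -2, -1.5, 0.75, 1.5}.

55.65625

Subinterval widths: 0.25, 0.75, 0.5, 2.25, 0.75.
Left endpoints: -3, -2.75, -2, -1.5, 0.75.
f(-3) = 21, f(-2.75) = 19.0625, f(-2) = 14, f(-1.5) = 11.25, f(0.75) = 5.0625.
Sum = Σ Δs_i · f(s_i).
Sum = 55.65625.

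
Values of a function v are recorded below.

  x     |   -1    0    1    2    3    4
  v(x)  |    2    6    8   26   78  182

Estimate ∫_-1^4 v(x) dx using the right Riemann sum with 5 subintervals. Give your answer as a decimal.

Δx = 1.
Sum = 1·[6 + 8 + 26 + 78 + 182] = 300.

300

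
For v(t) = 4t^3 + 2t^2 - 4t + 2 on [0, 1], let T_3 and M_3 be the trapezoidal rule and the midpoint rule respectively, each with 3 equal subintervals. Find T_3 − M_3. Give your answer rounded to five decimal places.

T_3 ≈ 1.8148148.
M_3 ≈ 1.5925926.
T_3 − M_3 ≈ 0.22222.

0.22222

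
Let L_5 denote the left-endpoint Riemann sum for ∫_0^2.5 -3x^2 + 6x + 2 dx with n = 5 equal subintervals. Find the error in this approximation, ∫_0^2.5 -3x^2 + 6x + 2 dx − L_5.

-0.625

Exact integral: ∫_0^2.5 f(x) dx = 8.125.
L_5 = 8.75.
Error = 8.125 − 8.75 = -0.625.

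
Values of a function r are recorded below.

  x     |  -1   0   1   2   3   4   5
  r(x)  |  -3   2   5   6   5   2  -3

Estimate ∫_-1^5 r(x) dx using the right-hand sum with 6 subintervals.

Δx = 1.
Sum = 1·[2 + 5 + 6 + 5 + 2 + (-3)] = 17.

17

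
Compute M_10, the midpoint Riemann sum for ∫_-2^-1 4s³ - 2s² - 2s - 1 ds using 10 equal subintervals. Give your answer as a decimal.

-17.65

Δs = (-1 − (-2))/10 = 0.1.
Midpoints: -1.95, -1.85, -1.75, -1.65, -1.55, -1.45, -1.35, -1.25, -1.15, -1.05.
f(-1.95) = -34.3645, f(-1.85) = -29.4715, f(-1.75) = -25.0625, f(-1.65) = -21.1135, f(-1.55) = -17.6005, f(-1.45) = -14.4995, f(-1.35) = -11.7865, f(-1.25) = -9.4375, f(-1.15) = -7.4285, f(-1.05) = -5.7355.
Sum = Δs · [f(-1.95) + f(-1.85) + f(-1.75) + ...].
Sum = -17.65.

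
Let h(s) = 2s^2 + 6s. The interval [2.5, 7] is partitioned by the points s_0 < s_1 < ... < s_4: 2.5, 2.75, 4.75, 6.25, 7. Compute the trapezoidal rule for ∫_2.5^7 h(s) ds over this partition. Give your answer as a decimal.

Subinterval widths: 0.25, 2, 1.5, 0.75.
h(2.5) = 27.5, h(2.75) = 31.625, h(4.75) = 73.625, h(6.25) = 115.625, h(7) = 140.
On each subinterval the trapezoid contributes (Δs_i/2)·[h(s_{i-1}) + h(s_i)].
Sum = 350.4375.

350.4375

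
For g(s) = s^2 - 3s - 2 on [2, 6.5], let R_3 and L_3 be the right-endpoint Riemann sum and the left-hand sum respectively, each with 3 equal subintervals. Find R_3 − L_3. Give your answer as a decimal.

R_3 = 42.75.
L_3 = 5.625.
R_3 − L_3 = 37.125.

37.125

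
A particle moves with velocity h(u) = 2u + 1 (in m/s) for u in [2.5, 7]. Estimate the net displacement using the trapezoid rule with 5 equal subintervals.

Δu = (7 − 2.5)/5 = 0.9.
h(2.5) = 6, h(3.4) = 7.8, h(4.3) = 9.6, h(5.2) = 11.4, h(6.1) = 13.2, h(7) = 15.
T_5 = (Δu/2)·[h(u_0) + 2h(u_1) + ... + 2h(u_{4}) + h(u_5)].
Sum = 47.25.

47.25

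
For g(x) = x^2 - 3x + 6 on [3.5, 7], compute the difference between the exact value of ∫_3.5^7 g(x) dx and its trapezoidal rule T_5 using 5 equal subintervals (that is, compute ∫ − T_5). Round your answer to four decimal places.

Exact integral: ∫_3.5^7 g(x) dx ≈ 65.916667.
T_5 = 66.2025.
Error ≈ 65.916667 − 66.2025 ≈ -0.2858.

-0.2858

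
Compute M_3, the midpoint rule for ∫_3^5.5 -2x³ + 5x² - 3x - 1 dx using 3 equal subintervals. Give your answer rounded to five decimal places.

-216.14873

Δx = (5.5 − 3)/3 = 5/6.
Midpoints: 41/12, 4.25, 61/12.
f(41/12) = -28211/864, f(4.25) = -76.96875, f(61/12) = -129391/864.
Sum = Δx · [f(41/12) + f(4.25) + f(61/12)].
Sum ≈ -216.14873.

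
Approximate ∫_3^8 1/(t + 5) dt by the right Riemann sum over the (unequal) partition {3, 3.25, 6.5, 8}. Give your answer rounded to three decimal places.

Subinterval widths: 0.25, 3.25, 1.5.
Right endpoints: 3.25, 6.5, 8.
f(3.25) = 4/33, f(6.5) = 2/23, f(8) = 1/13.
Sum = Σ Δt_i · f(t_i).
Sum ≈ 0.428.

0.428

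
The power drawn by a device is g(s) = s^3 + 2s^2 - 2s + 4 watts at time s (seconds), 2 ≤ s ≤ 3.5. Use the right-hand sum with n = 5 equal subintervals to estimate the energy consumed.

62.0025

Δs = (3.5 − 2)/5 = 0.3.
Right endpoints: 2.3, 2.6, 2.9, 3.2, 3.5.
g(2.3) = 22.147, g(2.6) = 29.896, g(2.9) = 39.409, g(3.2) = 50.848, g(3.5) = 64.375.
Sum = Δs · [g(2.3) + g(2.6) + g(2.9) + g(3.2) + g(3.5)].
Sum = 62.0025.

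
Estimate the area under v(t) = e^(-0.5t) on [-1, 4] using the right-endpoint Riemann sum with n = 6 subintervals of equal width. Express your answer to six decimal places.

2.439858

Δt = (4 − (-1))/6 = 5/6.
Right endpoints: -1/6, 2/3, 1.5, 7/3, 19/6, 4.
v(-1/6) ≈ 1.086904, v(2/3) ≈ 0.716531, v(1.5) ≈ 0.472367, v(7/3) ≈ 0.311403, v(19/6) ≈ 0.205290, v(4) ≈ 0.135335.
Sum = Δt · [v(-1/6) + v(2/3) + v(1.5) + ...].
Sum ≈ 2.439858.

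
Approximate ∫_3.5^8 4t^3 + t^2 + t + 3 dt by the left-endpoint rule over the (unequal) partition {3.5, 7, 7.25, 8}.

2213.96875

Subinterval widths: 3.5, 0.25, 0.75.
Left endpoints: 3.5, 7, 7.25.
f(3.5) = 190.25, f(7) = 1431, f(7.25) = 1587.125.
Sum = Σ Δt_i · f(t_i).
Sum = 2213.96875.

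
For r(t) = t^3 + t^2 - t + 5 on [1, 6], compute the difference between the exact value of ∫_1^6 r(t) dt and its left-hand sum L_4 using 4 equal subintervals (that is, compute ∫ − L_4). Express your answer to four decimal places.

Exact integral: ∫_1^6 r(t) dt ≈ 402.916667.
L_4 = 264.765625.
Error ≈ 402.916667 − 264.765625 ≈ 138.1510.

138.1510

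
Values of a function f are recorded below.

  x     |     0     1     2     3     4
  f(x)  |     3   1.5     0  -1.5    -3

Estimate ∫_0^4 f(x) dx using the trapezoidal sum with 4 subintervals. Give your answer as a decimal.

0

Δx = 1.
T_4 = (1/2)·[3 + 2·1.5 + 2·0 + 2·(-1.5) + (-3)] = 0.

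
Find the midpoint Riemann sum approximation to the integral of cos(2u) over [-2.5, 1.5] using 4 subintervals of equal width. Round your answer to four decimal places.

-0.4859

Δu = (1.5 − (-2.5))/4 = 1.
Midpoints: -2, -1, 0, 1.
f(-2) ≈ -0.6536, f(-1) ≈ -0.4161, f(0) ≈ 1.0000, f(1) ≈ -0.4161.
Sum = Δu · [f(-2) + f(-1) + f(0) + f(1)].
Sum ≈ -0.4859.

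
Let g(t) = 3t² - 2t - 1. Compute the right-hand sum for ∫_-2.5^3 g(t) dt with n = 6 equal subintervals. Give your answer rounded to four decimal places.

Δt = (3 − (-2.5))/6 = 11/12.
Right endpoints: -19/12, -2/3, 0.25, 7/6, 25/12, 3.
g(-19/12) = 9.6875, g(-2/3) = 5/3, g(0.25) = -1.3125, g(7/6) = 0.75, g(25/12) = 377/48, g(3) = 20.
Sum = Δt · [g(-19/12) + g(-2/3) + g(0.25) + ...].
Sum ≈ 35.4253.

35.4253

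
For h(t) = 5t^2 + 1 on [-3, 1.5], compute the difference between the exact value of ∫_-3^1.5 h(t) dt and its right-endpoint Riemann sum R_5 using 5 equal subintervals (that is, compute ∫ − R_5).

12.15

Exact integral: ∫_-3^1.5 h(t) dt = 55.125.
R_5 = 42.975.
Error = 55.125 − 42.975 = 12.15.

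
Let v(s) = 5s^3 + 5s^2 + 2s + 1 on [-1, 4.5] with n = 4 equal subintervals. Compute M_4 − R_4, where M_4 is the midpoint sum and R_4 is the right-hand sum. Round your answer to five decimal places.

-471.65186

M_4 ≈ 662.5405273.
R_4 ≈ 1134.1923828.
M_4 − R_4 ≈ -471.65186.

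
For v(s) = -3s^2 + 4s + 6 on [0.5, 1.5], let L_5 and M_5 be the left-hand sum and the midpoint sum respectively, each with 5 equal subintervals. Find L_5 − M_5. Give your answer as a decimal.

L_5 = 6.93.
M_5 = 6.76.
L_5 − M_5 = 0.17.

0.17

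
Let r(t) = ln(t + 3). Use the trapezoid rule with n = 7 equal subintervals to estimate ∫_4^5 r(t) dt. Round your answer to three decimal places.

2.014

Δt = (5 − 4)/7 = 1/7.
r(4) ≈ 1.946, r(29/7) ≈ 1.966, r(30/7) ≈ 1.986, r(31/7) ≈ 2.005, r(32/7) ≈ 2.024, r(33/7) ≈ 2.043, r(34/7) ≈ 2.061, r(5) ≈ 2.079.
T_7 = (Δt/2)·[r(t_0) + 2r(t_1) + ... + 2r(t_{6}) + r(t_7)].
Sum ≈ 2.014.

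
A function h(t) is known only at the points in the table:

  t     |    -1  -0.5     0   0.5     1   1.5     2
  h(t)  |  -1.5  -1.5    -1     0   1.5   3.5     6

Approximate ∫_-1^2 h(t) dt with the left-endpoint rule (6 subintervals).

Δt = 0.5.
Sum = 0.5·[(-1.5) + (-1.5) + (-1) + 0 + 1.5 + 3.5] = 0.5.

0.5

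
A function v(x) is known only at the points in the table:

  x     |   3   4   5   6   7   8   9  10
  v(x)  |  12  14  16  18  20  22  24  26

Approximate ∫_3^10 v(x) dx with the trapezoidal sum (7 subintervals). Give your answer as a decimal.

Δx = 1.
T_7 = (1/2)·[12 + 2·14 + 2·16 + 2·18 + 2·20 + 2·22 + 2·24 + 26] = 133.

133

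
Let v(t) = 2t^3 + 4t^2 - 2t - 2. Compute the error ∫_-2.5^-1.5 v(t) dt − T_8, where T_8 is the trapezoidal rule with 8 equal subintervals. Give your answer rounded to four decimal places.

Exact integral: ∫_-2.5^-1.5 v(t) dt ≈ 1.333333.
T_8 = 1.3125.
Error ≈ 1.333333 − 1.3125 ≈ 0.0208.

0.0208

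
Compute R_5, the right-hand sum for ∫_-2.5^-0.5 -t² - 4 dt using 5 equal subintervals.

Δt = (-0.5 − (-2.5))/5 = 0.4.
Right endpoints: -2.1, -1.7, -1.3, -0.9, -0.5.
f(-2.1) = -8.41, f(-1.7) = -6.89, f(-1.3) = -5.69, f(-0.9) = -4.81, f(-0.5) = -4.25.
Sum = Δt · [f(-2.1) + f(-1.7) + f(-1.3) + f(-0.9) + f(-0.5)].
Sum = -12.02.

-12.02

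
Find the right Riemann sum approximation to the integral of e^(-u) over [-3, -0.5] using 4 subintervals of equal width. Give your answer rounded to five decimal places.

Δu = (-0.5 − (-3))/4 = 0.625.
Right endpoints: -2.375, -1.75, -1.125, -0.5.
f(-2.375) ≈ 10.75101, f(-1.75) ≈ 5.75460, f(-1.125) ≈ 3.08022, f(-0.5) ≈ 1.64872.
Sum = Δu · [f(-2.375) + f(-1.75) + f(-1.125) + f(-0.5)].
Sum ≈ 13.27160.

13.27160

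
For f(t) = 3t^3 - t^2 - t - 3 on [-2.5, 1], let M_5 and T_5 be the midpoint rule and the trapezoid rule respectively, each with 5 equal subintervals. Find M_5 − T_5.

3.3228125

M_5 = -40.8559375.
T_5 = -44.17875.
M_5 − T_5 = 3.3228125.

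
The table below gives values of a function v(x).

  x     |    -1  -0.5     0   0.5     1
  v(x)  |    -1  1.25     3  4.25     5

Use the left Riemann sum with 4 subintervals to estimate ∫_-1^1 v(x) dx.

3.75

Δx = 0.5.
Sum = 0.5·[(-1) + 1.25 + 3 + 4.25] = 3.75.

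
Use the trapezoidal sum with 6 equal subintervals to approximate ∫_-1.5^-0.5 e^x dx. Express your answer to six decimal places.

Δx = (-0.5 − (-1.5))/6 = 1/6.
f(-1.5) ≈ 0.223130, f(-4/3) ≈ 0.263597, f(-7/6) ≈ 0.311403, f(-1) ≈ 0.367879, f(-5/6) ≈ 0.434598, f(-2/3) ≈ 0.513417, f(-0.5) ≈ 0.606531.
T_6 = (Δx/2)·[f(x_0) + 2f(x_1) + ... + 2f(x_{5}) + f(x_6)].
Sum ≈ 0.384288.

0.384288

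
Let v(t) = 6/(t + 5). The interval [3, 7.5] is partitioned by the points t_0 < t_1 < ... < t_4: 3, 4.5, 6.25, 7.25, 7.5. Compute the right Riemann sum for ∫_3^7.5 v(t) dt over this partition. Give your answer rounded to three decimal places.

2.490

Subinterval widths: 1.5, 1.75, 1, 0.25.
Right endpoints: 4.5, 6.25, 7.25, 7.5.
v(4.5) = 12/19, v(6.25) = 8/15, v(7.25) = 24/49, v(7.5) = 0.48.
Sum = Σ Δt_i · v(t_i).
Sum ≈ 2.490.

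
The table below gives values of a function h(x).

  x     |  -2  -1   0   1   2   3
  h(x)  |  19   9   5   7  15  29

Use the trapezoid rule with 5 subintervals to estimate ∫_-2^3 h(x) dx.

Δx = 1.
T_5 = (1/2)·[19 + 2·9 + 2·5 + 2·7 + 2·15 + 29] = 60.

60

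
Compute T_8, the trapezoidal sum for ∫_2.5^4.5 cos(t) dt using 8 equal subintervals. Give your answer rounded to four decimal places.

Δt = (4.5 − 2.5)/8 = 0.25.
f(2.5) ≈ -0.8011, f(2.75) ≈ -0.9243, f(3) ≈ -0.9900, f(3.25) ≈ -0.9941, f(3.5) ≈ -0.9365, f(3.75) ≈ -0.8206, f(4) ≈ -0.6536, f(4.25) ≈ -0.4461, f(4.5) ≈ -0.2108.
T_8 = (Δt/2)·[f(t_0) + 2f(t_1) + ... + 2f(t_{7}) + f(t_8)].
Sum ≈ -1.5678.

-1.5678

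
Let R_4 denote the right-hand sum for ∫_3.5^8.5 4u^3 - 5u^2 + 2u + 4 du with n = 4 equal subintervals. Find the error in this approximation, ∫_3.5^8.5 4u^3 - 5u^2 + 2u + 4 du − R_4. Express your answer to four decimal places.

Exact integral: ∫_3.5^8.5 f(u) du ≈ 4197.916667.
R_4 = 5532.03125.
Error ≈ 4197.916667 − 5532.03125 ≈ -1334.1146.

-1334.1146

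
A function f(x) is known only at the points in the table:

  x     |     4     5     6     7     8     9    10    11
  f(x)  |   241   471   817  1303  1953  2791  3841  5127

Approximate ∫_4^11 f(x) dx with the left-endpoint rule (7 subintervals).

Δx = 1.
Sum = 1·[241 + 471 + 817 + 1303 + 1953 + 2791 + 3841] = 11417.

11417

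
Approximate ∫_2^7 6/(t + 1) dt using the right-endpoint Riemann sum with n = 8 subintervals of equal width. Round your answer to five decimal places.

5.51291

Δt = (7 − 2)/8 = 0.625.
Right endpoints: 2.625, 3.25, 3.875, 4.5, 5.125, 5.75, 6.375, 7.
f(2.625) = 48/29, f(3.25) = 24/17, f(3.875) = 16/13, f(4.5) = 12/11, f(5.125) = 48/49, f(5.75) = 8/9, f(6.375) = 48/59, f(7) = 0.75.
Sum = Δt · [f(2.625) + f(3.25) + f(3.875) + ...].
Sum ≈ 5.51291.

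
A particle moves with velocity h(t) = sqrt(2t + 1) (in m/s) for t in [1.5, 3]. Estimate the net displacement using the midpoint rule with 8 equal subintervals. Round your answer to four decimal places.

Δt = (3 − 1.5)/8 = 0.1875.
Midpoints: 1.59375, 1.78125, 1.96875, 2.15625, 2.34375, 2.53125, 2.71875, 2.90625.
h(1.59375) ≈ 2.0463, h(1.78125) ≈ 2.1360, h(1.96875) ≈ 2.2220, h(2.15625) ≈ 2.3049, h(2.34375) ≈ 2.3848, h(2.53125) ≈ 2.4622, h(2.71875) ≈ 2.5372, h(2.90625) ≈ 2.6101.
Sum = Δt · [h(1.59375) + h(1.78125) + h(1.96875) + ...].
Sum ≈ 3.5069.

3.5069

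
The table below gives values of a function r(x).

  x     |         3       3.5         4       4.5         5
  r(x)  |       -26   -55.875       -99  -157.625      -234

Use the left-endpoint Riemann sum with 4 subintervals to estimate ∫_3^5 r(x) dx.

Δx = 0.5.
Sum = 0.5·[(-26) + (-55.875) + (-99) + (-157.625)] = -169.25.

-169.25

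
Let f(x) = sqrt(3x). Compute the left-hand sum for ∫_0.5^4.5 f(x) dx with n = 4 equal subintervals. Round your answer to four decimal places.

9.3250

Δx = (4.5 − 0.5)/4 = 1.
Left endpoints: 0.5, 1.5, 2.5, 3.5.
f(0.5) ≈ 1.2247, f(1.5) ≈ 2.1213, f(2.5) ≈ 2.7386, f(3.5) ≈ 3.2404.
Sum = Δx · [f(0.5) + f(1.5) + f(2.5) + f(3.5)].
Sum ≈ 9.3250.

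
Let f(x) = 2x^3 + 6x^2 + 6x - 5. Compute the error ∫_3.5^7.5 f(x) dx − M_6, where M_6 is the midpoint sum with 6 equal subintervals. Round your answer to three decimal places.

Exact integral: ∫_3.5^7.5 f(x) dx = 2377.
M_6 ≈ 2371.22222.
Error ≈ 2377 − 2371.22222 ≈ 5.778.

5.778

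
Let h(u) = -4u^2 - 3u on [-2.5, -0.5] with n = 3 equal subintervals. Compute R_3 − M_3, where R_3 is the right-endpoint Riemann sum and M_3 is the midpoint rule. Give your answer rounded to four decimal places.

R_3 ≈ -6.259259.
M_3 ≈ -11.370370.
R_3 − M_3 ≈ 5.1111.

5.1111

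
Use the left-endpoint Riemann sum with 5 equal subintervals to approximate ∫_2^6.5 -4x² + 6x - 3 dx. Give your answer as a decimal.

-199.98

Δx = (6.5 − 2)/5 = 0.9.
Left endpoints: 2, 2.9, 3.8, 4.7, 5.6.
f(2) = -7, f(2.9) = -19.24, f(3.8) = -37.96, f(4.7) = -63.16, f(5.6) = -94.84.
Sum = Δx · [f(2) + f(2.9) + f(3.8) + f(4.7) + f(5.6)].
Sum = -199.98.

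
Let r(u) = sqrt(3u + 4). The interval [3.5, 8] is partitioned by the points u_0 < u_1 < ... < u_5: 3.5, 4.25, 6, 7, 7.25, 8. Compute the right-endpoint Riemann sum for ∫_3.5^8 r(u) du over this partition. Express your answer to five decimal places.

21.51497

Subinterval widths: 0.75, 1.75, 1, 0.25, 0.75.
Right endpoints: 4.25, 6, 7, 7.25, 8.
r(4.25) ≈ 4.09268, r(6) ≈ 4.69042, r(7) ≈ 5.00000, r(7.25) ≈ 5.07445, r(8) ≈ 5.29150.
Sum = Σ Δu_i · r(u_i).
Sum ≈ 21.51497.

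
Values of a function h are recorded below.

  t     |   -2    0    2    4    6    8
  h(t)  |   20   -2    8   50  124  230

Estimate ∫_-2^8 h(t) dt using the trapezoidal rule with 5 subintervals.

610

Δt = 2.
T_5 = (2/2)·[20 + 2·(-2) + 2·8 + 2·50 + 2·124 + 230] = 610.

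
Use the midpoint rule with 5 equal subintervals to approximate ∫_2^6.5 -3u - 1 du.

-61.875

Δu = (6.5 − 2)/5 = 0.9.
Midpoints: 2.45, 3.35, 4.25, 5.15, 6.05.
f(2.45) = -8.35, f(3.35) = -11.05, f(4.25) = -13.75, f(5.15) = -16.45, f(6.05) = -19.15.
Sum = Δu · [f(2.45) + f(3.35) + f(4.25) + f(5.15) + f(6.05)].
Sum = -61.875.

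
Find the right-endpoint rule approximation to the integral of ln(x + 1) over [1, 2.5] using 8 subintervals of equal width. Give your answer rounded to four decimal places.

Δx = (2.5 − 1)/8 = 0.1875.
Right endpoints: 1.1875, 1.375, 1.5625, 1.75, 1.9375, 2.125, 2.3125, 2.5.
f(1.1875) ≈ 0.7828, f(1.375) ≈ 0.8650, f(1.5625) ≈ 0.9410, f(1.75) ≈ 1.0116, f(1.9375) ≈ 1.0776, f(2.125) ≈ 1.1394, f(2.3125) ≈ 1.1977, f(2.5) ≈ 1.2528.
Sum = Δx · [f(1.1875) + f(1.375) + f(1.5625) + ...].
Sum ≈ 1.5502.

1.5502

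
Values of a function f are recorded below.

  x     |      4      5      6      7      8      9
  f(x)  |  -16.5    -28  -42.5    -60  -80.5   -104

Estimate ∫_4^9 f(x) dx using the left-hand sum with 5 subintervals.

Δx = 1.
Sum = 1·[(-16.5) + (-28) + (-42.5) + (-60) + (-80.5)] = -227.5.

-227.5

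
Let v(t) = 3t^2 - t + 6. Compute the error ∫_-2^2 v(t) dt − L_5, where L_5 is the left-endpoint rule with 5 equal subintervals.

-2.88

Exact integral: ∫_-2^2 v(t) dt = 40.
L_5 = 42.88.
Error = 40 − 42.88 = -2.88.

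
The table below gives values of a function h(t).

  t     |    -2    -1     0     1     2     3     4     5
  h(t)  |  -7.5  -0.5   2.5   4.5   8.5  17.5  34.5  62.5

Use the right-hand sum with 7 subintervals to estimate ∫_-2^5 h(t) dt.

129.5

Δt = 1.
Sum = 1·[(-0.5) + 2.5 + 4.5 + 8.5 + 17.5 + 34.5 + 62.5] = 129.5.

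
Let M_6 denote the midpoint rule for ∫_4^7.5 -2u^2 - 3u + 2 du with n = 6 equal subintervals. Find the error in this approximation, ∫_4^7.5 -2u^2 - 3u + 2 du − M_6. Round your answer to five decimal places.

Exact integral: ∫_4^7.5 f(u) du ≈ -291.9583333.
M_6 ≈ -291.7598380.
Error ≈ -291.9583333 − (-291.7598380) ≈ -0.19850.

-0.19850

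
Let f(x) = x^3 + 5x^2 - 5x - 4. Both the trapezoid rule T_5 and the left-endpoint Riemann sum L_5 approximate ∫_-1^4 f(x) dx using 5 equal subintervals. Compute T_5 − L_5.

57.5

T_5 = 122.5.
L_5 = 65.
T_5 − L_5 = 57.5.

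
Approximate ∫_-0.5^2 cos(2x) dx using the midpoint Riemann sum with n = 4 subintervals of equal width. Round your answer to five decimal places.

Δx = (2 − (-0.5))/4 = 0.625.
Midpoints: -0.1875, 0.4375, 1.0625, 1.6875.
f(-0.1875) ≈ 0.93051, f(0.4375) ≈ 0.64100, f(1.0625) ≈ -0.52627, f(1.6875) ≈ -0.97288.
Sum = Δx · [f(-0.1875) + f(0.4375) + f(1.0625) + f(1.6875)].
Sum ≈ 0.04522.

0.04522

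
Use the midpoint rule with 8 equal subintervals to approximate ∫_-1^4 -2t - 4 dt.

Δt = (4 − (-1))/8 = 0.625.
Midpoints: -0.6875, -0.0625, 0.5625, 1.1875, 1.8125, 2.4375, 3.0625, 3.6875.
f(-0.6875) = -2.625, f(-0.0625) = -3.875, f(0.5625) = -5.125, f(1.1875) = -6.375, f(1.8125) = -7.625, f(2.4375) = -8.875, f(3.0625) = -10.125, f(3.6875) = -11.375.
Sum = Δt · [f(-0.6875) + f(-0.0625) + f(0.5625) + ...].
Sum = -35.

-35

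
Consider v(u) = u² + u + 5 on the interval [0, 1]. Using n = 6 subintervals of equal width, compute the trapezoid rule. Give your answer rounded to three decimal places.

5.838

Δu = (1 − 0)/6 = 1/6.
v(0) = 5, v(1/6) = 187/36, v(1/3) = 49/9, v(0.5) = 5.75, v(2/3) = 55/9, v(5/6) = 235/36, v(1) = 7.
T_6 = (Δu/2)·[v(u_0) + 2v(u_1) + ... + 2v(u_{5}) + v(u_6)].
Sum ≈ 5.838.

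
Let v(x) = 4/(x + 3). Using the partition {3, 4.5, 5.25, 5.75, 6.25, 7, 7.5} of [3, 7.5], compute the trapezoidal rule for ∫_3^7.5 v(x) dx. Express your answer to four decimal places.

2.2471

Subinterval widths: 1.5, 0.75, 0.5, 0.5, 0.75, 0.5.
v(3) = 2/3, v(4.5) = 8/15, v(5.25) = 16/33, v(5.75) = 16/35, v(6.25) = 16/37, v(7) = 0.4, v(7.5) = 8/21.
On each subinterval the trapezoid contributes (Δx_i/2)·[v(x_{i-1}) + v(x_i)].
Sum ≈ 2.2471.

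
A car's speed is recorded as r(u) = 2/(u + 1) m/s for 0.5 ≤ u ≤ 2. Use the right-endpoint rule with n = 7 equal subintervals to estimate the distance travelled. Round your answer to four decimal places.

1.3174

Δu = (2 − 0.5)/7 = 3/14.
Right endpoints: 5/7, 13/14, 8/7, 19/14, 11/7, 25/14, 2.
r(5/7) = 7/6, r(13/14) = 28/27, r(8/7) = 14/15, r(19/14) = 28/33, r(11/7) = 7/9, r(25/14) = 28/39, r(2) = 2/3.
Sum = Δu · [r(5/7) + r(13/14) + r(8/7) + ...].
Sum ≈ 1.3174.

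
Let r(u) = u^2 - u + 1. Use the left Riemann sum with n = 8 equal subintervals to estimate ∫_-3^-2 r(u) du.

Δu = (-2 − (-3))/8 = 0.125.
Left endpoints: -3, -2.875, -2.75, -2.625, -2.5, -2.375, -2.25, -2.125.
r(-3) = 13, r(-2.875) = 12.140625, r(-2.75) = 11.3125, r(-2.625) = 10.515625, r(-2.5) = 9.75, r(-2.375) = 9.015625, r(-2.25) = 8.3125, r(-2.125) = 7.640625.
Sum = Δu · [r(-3) + r(-2.875) + r(-2.75) + ...].
Sum = 10.2109375.

10.2109375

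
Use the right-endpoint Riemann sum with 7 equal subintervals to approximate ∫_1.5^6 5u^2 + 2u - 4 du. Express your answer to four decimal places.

Δu = (6 − 1.5)/7 = 9/14.
Right endpoints: 15/7, 39/14, 24/7, 57/14, 33/7, 75/14, 6.
f(15/7) = 1139/49, f(39/14) = 7913/196, f(24/7) = 3020/49, f(57/14) = 17057/196, f(33/7) = 5711/49, f(75/14) = 29441/196, f(6) = 188.
Sum = Δu · [f(15/7) + f(39/14) + f(24/7) + ...].
Sum ≈ 428.8087.

428.8087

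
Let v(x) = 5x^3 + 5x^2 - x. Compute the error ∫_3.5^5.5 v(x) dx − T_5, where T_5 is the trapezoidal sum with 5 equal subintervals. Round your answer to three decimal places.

-3.867

Exact integral: ∫_3.5^5.5 v(x) dx ≈ 1153.08333.
T_5 = 1156.95.
Error ≈ 1153.08333 − 1156.95 ≈ -3.867.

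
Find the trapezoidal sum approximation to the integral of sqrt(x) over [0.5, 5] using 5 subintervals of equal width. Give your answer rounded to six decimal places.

7.186571

Δx = (5 − 0.5)/5 = 0.9.
f(0.5) ≈ 0.707107, f(1.4) ≈ 1.183216, f(2.3) ≈ 1.516575, f(3.2) ≈ 1.788854, f(4.1) ≈ 2.024846, f(5) ≈ 2.236068.
T_5 = (Δx/2)·[f(x_0) + 2f(x_1) + ... + 2f(x_{4}) + f(x_5)].
Sum ≈ 7.186571.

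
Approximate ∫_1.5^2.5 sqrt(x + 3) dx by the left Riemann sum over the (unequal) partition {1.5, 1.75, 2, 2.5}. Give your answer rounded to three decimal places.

Subinterval widths: 0.25, 0.25, 0.5.
Left endpoints: 1.5, 1.75, 2.
f(1.5) ≈ 2.121, f(1.75) ≈ 2.179, f(2) ≈ 2.236.
Sum = Σ Δx_i · f(x_i).
Sum ≈ 2.193.

2.193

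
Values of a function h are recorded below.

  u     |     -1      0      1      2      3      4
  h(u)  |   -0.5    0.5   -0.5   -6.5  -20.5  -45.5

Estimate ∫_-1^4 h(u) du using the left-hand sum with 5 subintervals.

Δu = 1.
Sum = 1·[(-0.5) + 0.5 + (-0.5) + (-6.5) + (-20.5)] = -27.5.

-27.5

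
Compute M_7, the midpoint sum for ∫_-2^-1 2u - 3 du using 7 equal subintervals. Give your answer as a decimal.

Δu = (-1 − (-2))/7 = 1/7.
Midpoints: -27/14, -25/14, -23/14, -1.5, -19/14, -17/14, -15/14.
f(-27/14) = -48/7, f(-25/14) = -46/7, f(-23/14) = -44/7, f(-1.5) = -6, f(-19/14) = -40/7, f(-17/14) = -38/7, f(-15/14) = -36/7.
Sum = Δu · [f(-27/14) + f(-25/14) + f(-23/14) + ...].
Sum = -6.

-6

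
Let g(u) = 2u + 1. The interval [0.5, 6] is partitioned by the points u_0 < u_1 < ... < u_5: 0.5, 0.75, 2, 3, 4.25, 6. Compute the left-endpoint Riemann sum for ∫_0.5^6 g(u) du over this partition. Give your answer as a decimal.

34

Subinterval widths: 0.25, 1.25, 1, 1.25, 1.75.
Left endpoints: 0.5, 0.75, 2, 3, 4.25.
g(0.5) = 2, g(0.75) = 2.5, g(2) = 5, g(3) = 7, g(4.25) = 9.5.
Sum = Σ Δu_i · g(u_i).
Sum = 34.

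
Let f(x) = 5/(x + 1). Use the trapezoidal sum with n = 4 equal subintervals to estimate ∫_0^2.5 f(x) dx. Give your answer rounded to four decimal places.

Δx = (2.5 − 0)/4 = 0.625.
f(0) = 5, f(0.625) = 40/13, f(1.25) = 20/9, f(1.875) = 40/23, f(2.5) = 10/7.
T_4 = (Δx/2)·[f(x_0) + 2f(x_1) + 2f(x_2) + 2f(x_3) + f(x_4)].
Sum ≈ 6.4079.

6.4079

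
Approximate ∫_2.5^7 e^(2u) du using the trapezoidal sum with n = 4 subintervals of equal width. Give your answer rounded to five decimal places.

Δu = (7 − 2.5)/4 = 1.125.
f(2.5) ≈ 148.41316, f(3.625) ≈ 1408.10485, f(4.75) ≈ 13359.72683, f(5.875) ≈ 126753.55901, f(7) ≈ 1202604.28416.
T_4 = (Δu/2)·[f(u_0) + 2f(u_1) + 2f(u_2) + 2f(u_3) + f(u_4)].
Sum ≈ 835759.95676.

835759.95676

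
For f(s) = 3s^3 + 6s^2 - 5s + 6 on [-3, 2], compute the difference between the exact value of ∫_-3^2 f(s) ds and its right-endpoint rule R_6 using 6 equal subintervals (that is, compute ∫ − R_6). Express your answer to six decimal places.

Exact integral: ∫_-3^2 f(s) ds = 63.75.
R_6 ≈ 85.45138889.
Error ≈ 63.75 − 85.45138889 ≈ -21.701389.

-21.701389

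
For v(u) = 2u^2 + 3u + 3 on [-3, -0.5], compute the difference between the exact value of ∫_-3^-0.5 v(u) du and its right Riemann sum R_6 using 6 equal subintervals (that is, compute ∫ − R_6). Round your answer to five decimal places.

1.93866

Exact integral: ∫_-3^-0.5 v(u) du ≈ 12.2916667.
R_6 ≈ 10.3530093.
Error ≈ 12.2916667 − 10.3530093 ≈ 1.93866.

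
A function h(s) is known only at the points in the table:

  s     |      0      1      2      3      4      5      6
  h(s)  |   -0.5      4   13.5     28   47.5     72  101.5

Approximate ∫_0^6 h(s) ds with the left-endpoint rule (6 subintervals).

Δs = 1.
Sum = 1·[(-0.5) + 4 + 13.5 + 28 + 47.5 + 72] = 164.5.

164.5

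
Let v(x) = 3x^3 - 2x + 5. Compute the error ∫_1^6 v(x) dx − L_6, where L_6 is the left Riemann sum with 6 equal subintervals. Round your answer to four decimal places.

246.3542

Exact integral: ∫_1^6 v(x) dx = 961.25.
L_6 ≈ 714.895833.
Error ≈ 961.25 − 714.895833 ≈ 246.3542.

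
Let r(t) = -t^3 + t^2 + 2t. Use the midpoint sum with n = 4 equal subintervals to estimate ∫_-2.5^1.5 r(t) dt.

10

Δt = (1.5 − (-2.5))/4 = 1.
Midpoints: -2, -1, 0, 1.
r(-2) = 8, r(-1) = 0, r(0) = 0, r(1) = 2.
Sum = Δt · [r(-2) + r(-1) + r(0) + r(1)].
Sum = 10.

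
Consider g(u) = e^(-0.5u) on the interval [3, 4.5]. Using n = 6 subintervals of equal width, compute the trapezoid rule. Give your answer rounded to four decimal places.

0.2358

Δu = (4.5 − 3)/6 = 0.25.
g(3) ≈ 0.2231, g(3.25) ≈ 0.1969, g(3.5) ≈ 0.1738, g(3.75) ≈ 0.1534, g(4) ≈ 0.1353, g(4.25) ≈ 0.1194, g(4.5) ≈ 0.1054.
T_6 = (Δu/2)·[g(u_0) + 2g(u_1) + ... + 2g(u_{5}) + g(u_6)].
Sum ≈ 0.2358.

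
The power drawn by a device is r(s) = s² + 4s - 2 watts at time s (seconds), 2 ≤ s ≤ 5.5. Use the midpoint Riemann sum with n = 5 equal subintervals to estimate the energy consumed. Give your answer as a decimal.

98.14875

Δs = (5.5 − 2)/5 = 0.7.
Midpoints: 2.35, 3.05, 3.75, 4.45, 5.15.
r(2.35) = 12.9225, r(3.05) = 19.5025, r(3.75) = 27.0625, r(4.45) = 35.6025, r(5.15) = 45.1225.
Sum = Δs · [r(2.35) + r(3.05) + r(3.75) + r(4.45) + r(5.15)].
Sum = 98.14875.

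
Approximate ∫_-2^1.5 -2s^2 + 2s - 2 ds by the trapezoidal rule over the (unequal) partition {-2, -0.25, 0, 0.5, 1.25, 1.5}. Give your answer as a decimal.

Subinterval widths: 1.75, 0.25, 0.5, 0.75, 0.25.
f(-2) = -14, f(-0.25) = -2.625, f(0) = -2, f(0.5) = -1.5, f(1.25) = -2.625, f(1.5) = -3.5.
On each subinterval the trapezoid contributes (Δs_i/2)·[f(s_{i-1}) + f(s_i)].
Sum = -18.3125.

-18.3125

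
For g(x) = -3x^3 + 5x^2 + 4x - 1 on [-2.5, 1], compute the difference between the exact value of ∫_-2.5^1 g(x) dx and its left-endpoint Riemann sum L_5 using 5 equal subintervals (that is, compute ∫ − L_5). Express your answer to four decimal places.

Exact integral: ∫_-2.5^1 g(x) dx ≈ 42.255208.
L_5 = 67.3575.
Error ≈ 42.255208 − 67.3575 ≈ -25.1023.

-25.1023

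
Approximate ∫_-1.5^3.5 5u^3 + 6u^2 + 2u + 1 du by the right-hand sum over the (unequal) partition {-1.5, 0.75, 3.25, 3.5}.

Subinterval widths: 2.25, 2.5, 0.25.
Right endpoints: 0.75, 3.25, 3.5.
f(0.75) = 7.984375, f(3.25) = 242.515625, f(3.5) = 295.875.
Sum = Σ Δu_i · f(u_i).
Sum = 698.22265625.

698.22265625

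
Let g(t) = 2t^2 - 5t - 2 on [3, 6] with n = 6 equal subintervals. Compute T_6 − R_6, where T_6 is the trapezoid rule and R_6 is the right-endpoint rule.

-9.75

T_6 = 52.75.
R_6 = 62.5.
T_6 − R_6 = -9.75.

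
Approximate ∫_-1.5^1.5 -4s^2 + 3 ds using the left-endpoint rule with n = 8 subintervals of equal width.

-0.28125

Δs = (1.5 − (-1.5))/8 = 0.375.
Left endpoints: -1.5, -1.125, -0.75, -0.375, 0, 0.375, 0.75, 1.125.
f(-1.5) = -6, f(-1.125) = -2.0625, f(-0.75) = 0.75, f(-0.375) = 2.4375, f(0) = 3, f(0.375) = 2.4375, f(0.75) = 0.75, f(1.125) = -2.0625.
Sum = Δs · [f(-1.5) + f(-1.125) + f(-0.75) + ...].
Sum = -0.28125.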